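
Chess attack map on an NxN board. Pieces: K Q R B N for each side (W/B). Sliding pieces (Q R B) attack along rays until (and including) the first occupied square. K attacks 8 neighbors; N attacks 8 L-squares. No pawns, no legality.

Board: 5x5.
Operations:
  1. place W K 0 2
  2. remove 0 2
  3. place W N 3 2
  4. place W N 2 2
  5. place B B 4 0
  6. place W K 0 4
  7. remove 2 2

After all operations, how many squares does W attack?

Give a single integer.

Op 1: place WK@(0,2)
Op 2: remove (0,2)
Op 3: place WN@(3,2)
Op 4: place WN@(2,2)
Op 5: place BB@(4,0)
Op 6: place WK@(0,4)
Op 7: remove (2,2)
Per-piece attacks for W:
  WK@(0,4): attacks (0,3) (1,4) (1,3)
  WN@(3,2): attacks (4,4) (2,4) (1,3) (4,0) (2,0) (1,1)
Union (8 distinct): (0,3) (1,1) (1,3) (1,4) (2,0) (2,4) (4,0) (4,4)

Answer: 8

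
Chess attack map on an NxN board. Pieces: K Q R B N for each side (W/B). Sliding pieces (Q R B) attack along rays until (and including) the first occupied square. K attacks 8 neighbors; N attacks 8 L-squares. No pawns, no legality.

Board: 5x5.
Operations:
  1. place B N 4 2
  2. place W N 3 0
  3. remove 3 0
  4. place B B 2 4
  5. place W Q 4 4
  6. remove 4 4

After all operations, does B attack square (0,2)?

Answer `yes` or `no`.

Answer: yes

Derivation:
Op 1: place BN@(4,2)
Op 2: place WN@(3,0)
Op 3: remove (3,0)
Op 4: place BB@(2,4)
Op 5: place WQ@(4,4)
Op 6: remove (4,4)
Per-piece attacks for B:
  BB@(2,4): attacks (3,3) (4,2) (1,3) (0,2) [ray(1,-1) blocked at (4,2)]
  BN@(4,2): attacks (3,4) (2,3) (3,0) (2,1)
B attacks (0,2): yes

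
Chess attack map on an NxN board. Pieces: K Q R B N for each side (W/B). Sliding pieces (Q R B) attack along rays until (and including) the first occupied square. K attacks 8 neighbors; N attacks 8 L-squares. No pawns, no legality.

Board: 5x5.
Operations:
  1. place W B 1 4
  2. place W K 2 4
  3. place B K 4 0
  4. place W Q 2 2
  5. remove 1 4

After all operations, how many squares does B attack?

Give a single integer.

Answer: 3

Derivation:
Op 1: place WB@(1,4)
Op 2: place WK@(2,4)
Op 3: place BK@(4,0)
Op 4: place WQ@(2,2)
Op 5: remove (1,4)
Per-piece attacks for B:
  BK@(4,0): attacks (4,1) (3,0) (3,1)
Union (3 distinct): (3,0) (3,1) (4,1)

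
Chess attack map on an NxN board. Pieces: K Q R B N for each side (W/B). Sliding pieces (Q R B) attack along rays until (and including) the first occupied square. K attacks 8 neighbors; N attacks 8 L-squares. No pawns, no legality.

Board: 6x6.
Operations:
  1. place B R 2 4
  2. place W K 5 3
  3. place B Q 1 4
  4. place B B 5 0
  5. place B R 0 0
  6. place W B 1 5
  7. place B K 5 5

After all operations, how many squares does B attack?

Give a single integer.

Op 1: place BR@(2,4)
Op 2: place WK@(5,3)
Op 3: place BQ@(1,4)
Op 4: place BB@(5,0)
Op 5: place BR@(0,0)
Op 6: place WB@(1,5)
Op 7: place BK@(5,5)
Per-piece attacks for B:
  BR@(0,0): attacks (0,1) (0,2) (0,3) (0,4) (0,5) (1,0) (2,0) (3,0) (4,0) (5,0) [ray(1,0) blocked at (5,0)]
  BQ@(1,4): attacks (1,5) (1,3) (1,2) (1,1) (1,0) (2,4) (0,4) (2,5) (2,3) (3,2) (4,1) (5,0) (0,5) (0,3) [ray(0,1) blocked at (1,5); ray(1,0) blocked at (2,4); ray(1,-1) blocked at (5,0)]
  BR@(2,4): attacks (2,5) (2,3) (2,2) (2,1) (2,0) (3,4) (4,4) (5,4) (1,4) [ray(-1,0) blocked at (1,4)]
  BB@(5,0): attacks (4,1) (3,2) (2,3) (1,4) [ray(-1,1) blocked at (1,4)]
  BK@(5,5): attacks (5,4) (4,5) (4,4)
Union (26 distinct): (0,1) (0,2) (0,3) (0,4) (0,5) (1,0) (1,1) (1,2) (1,3) (1,4) (1,5) (2,0) (2,1) (2,2) (2,3) (2,4) (2,5) (3,0) (3,2) (3,4) (4,0) (4,1) (4,4) (4,5) (5,0) (5,4)

Answer: 26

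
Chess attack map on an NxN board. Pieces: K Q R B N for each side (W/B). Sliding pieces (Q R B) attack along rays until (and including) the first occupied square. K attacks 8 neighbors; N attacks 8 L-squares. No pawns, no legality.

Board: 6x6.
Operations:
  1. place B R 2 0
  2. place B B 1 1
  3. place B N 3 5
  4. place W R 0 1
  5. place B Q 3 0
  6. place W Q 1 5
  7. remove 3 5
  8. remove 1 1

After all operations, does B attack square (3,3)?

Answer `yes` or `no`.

Op 1: place BR@(2,0)
Op 2: place BB@(1,1)
Op 3: place BN@(3,5)
Op 4: place WR@(0,1)
Op 5: place BQ@(3,0)
Op 6: place WQ@(1,5)
Op 7: remove (3,5)
Op 8: remove (1,1)
Per-piece attacks for B:
  BR@(2,0): attacks (2,1) (2,2) (2,3) (2,4) (2,5) (3,0) (1,0) (0,0) [ray(1,0) blocked at (3,0)]
  BQ@(3,0): attacks (3,1) (3,2) (3,3) (3,4) (3,5) (4,0) (5,0) (2,0) (4,1) (5,2) (2,1) (1,2) (0,3) [ray(-1,0) blocked at (2,0)]
B attacks (3,3): yes

Answer: yes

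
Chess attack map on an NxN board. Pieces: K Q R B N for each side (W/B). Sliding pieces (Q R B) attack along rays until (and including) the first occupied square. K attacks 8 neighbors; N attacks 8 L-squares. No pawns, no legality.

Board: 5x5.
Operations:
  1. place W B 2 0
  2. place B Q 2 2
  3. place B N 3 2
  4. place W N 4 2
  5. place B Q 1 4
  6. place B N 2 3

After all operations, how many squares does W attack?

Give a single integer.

Answer: 8

Derivation:
Op 1: place WB@(2,0)
Op 2: place BQ@(2,2)
Op 3: place BN@(3,2)
Op 4: place WN@(4,2)
Op 5: place BQ@(1,4)
Op 6: place BN@(2,3)
Per-piece attacks for W:
  WB@(2,0): attacks (3,1) (4,2) (1,1) (0,2) [ray(1,1) blocked at (4,2)]
  WN@(4,2): attacks (3,4) (2,3) (3,0) (2,1)
Union (8 distinct): (0,2) (1,1) (2,1) (2,3) (3,0) (3,1) (3,4) (4,2)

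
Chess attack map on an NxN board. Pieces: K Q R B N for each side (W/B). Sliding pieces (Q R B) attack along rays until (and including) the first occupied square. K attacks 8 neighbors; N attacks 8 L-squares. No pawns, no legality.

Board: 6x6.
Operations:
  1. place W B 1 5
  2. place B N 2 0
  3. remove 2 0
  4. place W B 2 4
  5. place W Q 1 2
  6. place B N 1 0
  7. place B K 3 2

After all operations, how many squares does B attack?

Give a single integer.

Answer: 9

Derivation:
Op 1: place WB@(1,5)
Op 2: place BN@(2,0)
Op 3: remove (2,0)
Op 4: place WB@(2,4)
Op 5: place WQ@(1,2)
Op 6: place BN@(1,0)
Op 7: place BK@(3,2)
Per-piece attacks for B:
  BN@(1,0): attacks (2,2) (3,1) (0,2)
  BK@(3,2): attacks (3,3) (3,1) (4,2) (2,2) (4,3) (4,1) (2,3) (2,1)
Union (9 distinct): (0,2) (2,1) (2,2) (2,3) (3,1) (3,3) (4,1) (4,2) (4,3)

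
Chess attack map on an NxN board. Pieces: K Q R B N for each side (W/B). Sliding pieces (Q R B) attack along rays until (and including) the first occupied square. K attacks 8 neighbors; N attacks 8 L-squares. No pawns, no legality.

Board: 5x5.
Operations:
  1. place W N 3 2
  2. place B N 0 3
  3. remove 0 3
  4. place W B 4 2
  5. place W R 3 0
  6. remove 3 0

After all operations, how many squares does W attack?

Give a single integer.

Op 1: place WN@(3,2)
Op 2: place BN@(0,3)
Op 3: remove (0,3)
Op 4: place WB@(4,2)
Op 5: place WR@(3,0)
Op 6: remove (3,0)
Per-piece attacks for W:
  WN@(3,2): attacks (4,4) (2,4) (1,3) (4,0) (2,0) (1,1)
  WB@(4,2): attacks (3,3) (2,4) (3,1) (2,0)
Union (8 distinct): (1,1) (1,3) (2,0) (2,4) (3,1) (3,3) (4,0) (4,4)

Answer: 8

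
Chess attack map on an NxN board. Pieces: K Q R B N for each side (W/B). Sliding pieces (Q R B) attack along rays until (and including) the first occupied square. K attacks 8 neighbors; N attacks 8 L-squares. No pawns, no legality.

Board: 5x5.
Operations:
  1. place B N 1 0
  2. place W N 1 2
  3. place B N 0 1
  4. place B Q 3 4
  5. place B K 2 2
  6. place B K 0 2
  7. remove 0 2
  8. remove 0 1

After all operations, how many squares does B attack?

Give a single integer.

Answer: 16

Derivation:
Op 1: place BN@(1,0)
Op 2: place WN@(1,2)
Op 3: place BN@(0,1)
Op 4: place BQ@(3,4)
Op 5: place BK@(2,2)
Op 6: place BK@(0,2)
Op 7: remove (0,2)
Op 8: remove (0,1)
Per-piece attacks for B:
  BN@(1,0): attacks (2,2) (3,1) (0,2)
  BK@(2,2): attacks (2,3) (2,1) (3,2) (1,2) (3,3) (3,1) (1,3) (1,1)
  BQ@(3,4): attacks (3,3) (3,2) (3,1) (3,0) (4,4) (2,4) (1,4) (0,4) (4,3) (2,3) (1,2) [ray(-1,-1) blocked at (1,2)]
Union (16 distinct): (0,2) (0,4) (1,1) (1,2) (1,3) (1,4) (2,1) (2,2) (2,3) (2,4) (3,0) (3,1) (3,2) (3,3) (4,3) (4,4)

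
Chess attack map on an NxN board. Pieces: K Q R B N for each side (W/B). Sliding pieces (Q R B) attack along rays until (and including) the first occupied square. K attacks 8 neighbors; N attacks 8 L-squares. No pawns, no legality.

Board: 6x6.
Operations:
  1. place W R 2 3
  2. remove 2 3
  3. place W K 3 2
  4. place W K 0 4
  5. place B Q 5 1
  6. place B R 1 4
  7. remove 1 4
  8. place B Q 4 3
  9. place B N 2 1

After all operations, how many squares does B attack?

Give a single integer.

Answer: 23

Derivation:
Op 1: place WR@(2,3)
Op 2: remove (2,3)
Op 3: place WK@(3,2)
Op 4: place WK@(0,4)
Op 5: place BQ@(5,1)
Op 6: place BR@(1,4)
Op 7: remove (1,4)
Op 8: place BQ@(4,3)
Op 9: place BN@(2,1)
Per-piece attacks for B:
  BN@(2,1): attacks (3,3) (4,2) (1,3) (0,2) (4,0) (0,0)
  BQ@(4,3): attacks (4,4) (4,5) (4,2) (4,1) (4,0) (5,3) (3,3) (2,3) (1,3) (0,3) (5,4) (5,2) (3,4) (2,5) (3,2) [ray(-1,-1) blocked at (3,2)]
  BQ@(5,1): attacks (5,2) (5,3) (5,4) (5,5) (5,0) (4,1) (3,1) (2,1) (4,2) (3,3) (2,4) (1,5) (4,0) [ray(-1,0) blocked at (2,1)]
Union (23 distinct): (0,0) (0,2) (0,3) (1,3) (1,5) (2,1) (2,3) (2,4) (2,5) (3,1) (3,2) (3,3) (3,4) (4,0) (4,1) (4,2) (4,4) (4,5) (5,0) (5,2) (5,3) (5,4) (5,5)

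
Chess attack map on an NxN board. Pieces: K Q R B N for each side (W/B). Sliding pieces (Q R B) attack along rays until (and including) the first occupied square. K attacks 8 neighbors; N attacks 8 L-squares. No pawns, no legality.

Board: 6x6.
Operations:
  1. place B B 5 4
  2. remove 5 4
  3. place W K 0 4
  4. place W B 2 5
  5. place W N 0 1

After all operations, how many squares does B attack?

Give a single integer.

Op 1: place BB@(5,4)
Op 2: remove (5,4)
Op 3: place WK@(0,4)
Op 4: place WB@(2,5)
Op 5: place WN@(0,1)
Per-piece attacks for B:
Union (0 distinct): (none)

Answer: 0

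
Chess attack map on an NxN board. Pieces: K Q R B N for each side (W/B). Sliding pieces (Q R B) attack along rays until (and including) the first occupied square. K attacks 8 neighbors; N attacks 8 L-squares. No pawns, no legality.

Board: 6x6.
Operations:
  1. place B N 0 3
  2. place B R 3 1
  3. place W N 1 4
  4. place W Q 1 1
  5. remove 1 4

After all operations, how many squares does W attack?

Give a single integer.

Op 1: place BN@(0,3)
Op 2: place BR@(3,1)
Op 3: place WN@(1,4)
Op 4: place WQ@(1,1)
Op 5: remove (1,4)
Per-piece attacks for W:
  WQ@(1,1): attacks (1,2) (1,3) (1,4) (1,5) (1,0) (2,1) (3,1) (0,1) (2,2) (3,3) (4,4) (5,5) (2,0) (0,2) (0,0) [ray(1,0) blocked at (3,1)]
Union (15 distinct): (0,0) (0,1) (0,2) (1,0) (1,2) (1,3) (1,4) (1,5) (2,0) (2,1) (2,2) (3,1) (3,3) (4,4) (5,5)

Answer: 15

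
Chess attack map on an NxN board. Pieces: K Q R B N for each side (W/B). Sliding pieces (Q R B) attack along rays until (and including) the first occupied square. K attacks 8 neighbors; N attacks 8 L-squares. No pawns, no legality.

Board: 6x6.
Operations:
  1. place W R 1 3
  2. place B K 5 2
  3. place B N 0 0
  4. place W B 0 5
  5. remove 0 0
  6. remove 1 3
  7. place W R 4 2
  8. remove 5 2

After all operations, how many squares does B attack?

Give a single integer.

Op 1: place WR@(1,3)
Op 2: place BK@(5,2)
Op 3: place BN@(0,0)
Op 4: place WB@(0,5)
Op 5: remove (0,0)
Op 6: remove (1,3)
Op 7: place WR@(4,2)
Op 8: remove (5,2)
Per-piece attacks for B:
Union (0 distinct): (none)

Answer: 0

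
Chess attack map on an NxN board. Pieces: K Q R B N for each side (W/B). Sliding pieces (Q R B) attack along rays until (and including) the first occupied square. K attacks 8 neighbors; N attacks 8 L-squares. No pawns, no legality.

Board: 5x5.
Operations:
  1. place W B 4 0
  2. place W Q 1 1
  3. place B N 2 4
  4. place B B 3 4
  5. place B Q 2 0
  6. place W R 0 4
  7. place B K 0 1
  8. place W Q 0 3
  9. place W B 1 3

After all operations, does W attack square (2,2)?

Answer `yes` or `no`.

Answer: yes

Derivation:
Op 1: place WB@(4,0)
Op 2: place WQ@(1,1)
Op 3: place BN@(2,4)
Op 4: place BB@(3,4)
Op 5: place BQ@(2,0)
Op 6: place WR@(0,4)
Op 7: place BK@(0,1)
Op 8: place WQ@(0,3)
Op 9: place WB@(1,3)
Per-piece attacks for W:
  WQ@(0,3): attacks (0,4) (0,2) (0,1) (1,3) (1,4) (1,2) (2,1) (3,0) [ray(0,1) blocked at (0,4); ray(0,-1) blocked at (0,1); ray(1,0) blocked at (1,3)]
  WR@(0,4): attacks (0,3) (1,4) (2,4) [ray(0,-1) blocked at (0,3); ray(1,0) blocked at (2,4)]
  WQ@(1,1): attacks (1,2) (1,3) (1,0) (2,1) (3,1) (4,1) (0,1) (2,2) (3,3) (4,4) (2,0) (0,2) (0,0) [ray(0,1) blocked at (1,3); ray(-1,0) blocked at (0,1); ray(1,-1) blocked at (2,0)]
  WB@(1,3): attacks (2,4) (2,2) (3,1) (4,0) (0,4) (0,2) [ray(1,1) blocked at (2,4); ray(1,-1) blocked at (4,0); ray(-1,1) blocked at (0,4)]
  WB@(4,0): attacks (3,1) (2,2) (1,3) [ray(-1,1) blocked at (1,3)]
W attacks (2,2): yes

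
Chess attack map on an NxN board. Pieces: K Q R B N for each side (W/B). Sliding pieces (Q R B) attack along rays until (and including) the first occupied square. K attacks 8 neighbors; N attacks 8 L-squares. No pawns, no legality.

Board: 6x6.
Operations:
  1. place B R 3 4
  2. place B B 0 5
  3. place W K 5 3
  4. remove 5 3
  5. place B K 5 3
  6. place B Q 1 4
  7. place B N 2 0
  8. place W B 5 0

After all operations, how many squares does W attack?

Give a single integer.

Op 1: place BR@(3,4)
Op 2: place BB@(0,5)
Op 3: place WK@(5,3)
Op 4: remove (5,3)
Op 5: place BK@(5,3)
Op 6: place BQ@(1,4)
Op 7: place BN@(2,0)
Op 8: place WB@(5,0)
Per-piece attacks for W:
  WB@(5,0): attacks (4,1) (3,2) (2,3) (1,4) [ray(-1,1) blocked at (1,4)]
Union (4 distinct): (1,4) (2,3) (3,2) (4,1)

Answer: 4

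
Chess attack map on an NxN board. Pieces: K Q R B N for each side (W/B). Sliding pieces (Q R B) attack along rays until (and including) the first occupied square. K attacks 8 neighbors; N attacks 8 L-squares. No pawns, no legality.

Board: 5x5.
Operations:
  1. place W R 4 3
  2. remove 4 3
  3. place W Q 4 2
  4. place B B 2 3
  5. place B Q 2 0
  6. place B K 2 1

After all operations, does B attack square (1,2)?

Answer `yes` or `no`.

Answer: yes

Derivation:
Op 1: place WR@(4,3)
Op 2: remove (4,3)
Op 3: place WQ@(4,2)
Op 4: place BB@(2,3)
Op 5: place BQ@(2,0)
Op 6: place BK@(2,1)
Per-piece attacks for B:
  BQ@(2,0): attacks (2,1) (3,0) (4,0) (1,0) (0,0) (3,1) (4,2) (1,1) (0,2) [ray(0,1) blocked at (2,1); ray(1,1) blocked at (4,2)]
  BK@(2,1): attacks (2,2) (2,0) (3,1) (1,1) (3,2) (3,0) (1,2) (1,0)
  BB@(2,3): attacks (3,4) (3,2) (4,1) (1,4) (1,2) (0,1)
B attacks (1,2): yes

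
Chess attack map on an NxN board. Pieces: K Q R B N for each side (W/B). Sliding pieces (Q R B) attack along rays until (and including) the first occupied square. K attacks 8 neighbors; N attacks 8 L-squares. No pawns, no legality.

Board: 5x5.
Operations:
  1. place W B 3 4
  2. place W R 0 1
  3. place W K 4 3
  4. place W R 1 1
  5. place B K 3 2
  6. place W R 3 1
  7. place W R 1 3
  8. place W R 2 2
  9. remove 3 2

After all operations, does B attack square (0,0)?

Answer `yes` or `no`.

Answer: no

Derivation:
Op 1: place WB@(3,4)
Op 2: place WR@(0,1)
Op 3: place WK@(4,3)
Op 4: place WR@(1,1)
Op 5: place BK@(3,2)
Op 6: place WR@(3,1)
Op 7: place WR@(1,3)
Op 8: place WR@(2,2)
Op 9: remove (3,2)
Per-piece attacks for B:
B attacks (0,0): no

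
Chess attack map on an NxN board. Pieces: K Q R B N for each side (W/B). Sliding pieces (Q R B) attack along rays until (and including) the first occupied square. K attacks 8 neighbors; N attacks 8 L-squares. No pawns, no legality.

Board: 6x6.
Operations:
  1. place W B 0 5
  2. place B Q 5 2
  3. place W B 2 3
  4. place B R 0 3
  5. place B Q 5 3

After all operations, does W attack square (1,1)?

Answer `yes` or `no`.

Op 1: place WB@(0,5)
Op 2: place BQ@(5,2)
Op 3: place WB@(2,3)
Op 4: place BR@(0,3)
Op 5: place BQ@(5,3)
Per-piece attacks for W:
  WB@(0,5): attacks (1,4) (2,3) [ray(1,-1) blocked at (2,3)]
  WB@(2,3): attacks (3,4) (4,5) (3,2) (4,1) (5,0) (1,4) (0,5) (1,2) (0,1) [ray(-1,1) blocked at (0,5)]
W attacks (1,1): no

Answer: no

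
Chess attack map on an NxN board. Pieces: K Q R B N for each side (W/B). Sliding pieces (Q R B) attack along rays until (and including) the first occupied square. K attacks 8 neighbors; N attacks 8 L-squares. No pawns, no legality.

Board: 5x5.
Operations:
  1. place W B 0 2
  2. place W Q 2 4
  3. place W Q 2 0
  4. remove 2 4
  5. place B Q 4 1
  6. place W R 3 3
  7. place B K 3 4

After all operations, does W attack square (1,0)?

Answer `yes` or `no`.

Op 1: place WB@(0,2)
Op 2: place WQ@(2,4)
Op 3: place WQ@(2,0)
Op 4: remove (2,4)
Op 5: place BQ@(4,1)
Op 6: place WR@(3,3)
Op 7: place BK@(3,4)
Per-piece attacks for W:
  WB@(0,2): attacks (1,3) (2,4) (1,1) (2,0) [ray(1,-1) blocked at (2,0)]
  WQ@(2,0): attacks (2,1) (2,2) (2,3) (2,4) (3,0) (4,0) (1,0) (0,0) (3,1) (4,2) (1,1) (0,2) [ray(-1,1) blocked at (0,2)]
  WR@(3,3): attacks (3,4) (3,2) (3,1) (3,0) (4,3) (2,3) (1,3) (0,3) [ray(0,1) blocked at (3,4)]
W attacks (1,0): yes

Answer: yes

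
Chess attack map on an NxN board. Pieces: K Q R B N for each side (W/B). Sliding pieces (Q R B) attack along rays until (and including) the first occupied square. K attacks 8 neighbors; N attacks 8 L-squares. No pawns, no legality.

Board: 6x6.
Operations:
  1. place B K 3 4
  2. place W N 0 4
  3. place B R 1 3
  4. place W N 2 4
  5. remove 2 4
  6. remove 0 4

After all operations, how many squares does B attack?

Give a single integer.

Op 1: place BK@(3,4)
Op 2: place WN@(0,4)
Op 3: place BR@(1,3)
Op 4: place WN@(2,4)
Op 5: remove (2,4)
Op 6: remove (0,4)
Per-piece attacks for B:
  BR@(1,3): attacks (1,4) (1,5) (1,2) (1,1) (1,0) (2,3) (3,3) (4,3) (5,3) (0,3)
  BK@(3,4): attacks (3,5) (3,3) (4,4) (2,4) (4,5) (4,3) (2,5) (2,3)
Union (15 distinct): (0,3) (1,0) (1,1) (1,2) (1,4) (1,5) (2,3) (2,4) (2,5) (3,3) (3,5) (4,3) (4,4) (4,5) (5,3)

Answer: 15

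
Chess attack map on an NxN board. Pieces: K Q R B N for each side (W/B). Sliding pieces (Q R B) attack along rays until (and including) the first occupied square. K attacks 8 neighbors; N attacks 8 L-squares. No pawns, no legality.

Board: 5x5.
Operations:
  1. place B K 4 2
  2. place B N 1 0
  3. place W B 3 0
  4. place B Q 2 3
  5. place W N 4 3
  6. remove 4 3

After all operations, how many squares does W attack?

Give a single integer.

Op 1: place BK@(4,2)
Op 2: place BN@(1,0)
Op 3: place WB@(3,0)
Op 4: place BQ@(2,3)
Op 5: place WN@(4,3)
Op 6: remove (4,3)
Per-piece attacks for W:
  WB@(3,0): attacks (4,1) (2,1) (1,2) (0,3)
Union (4 distinct): (0,3) (1,2) (2,1) (4,1)

Answer: 4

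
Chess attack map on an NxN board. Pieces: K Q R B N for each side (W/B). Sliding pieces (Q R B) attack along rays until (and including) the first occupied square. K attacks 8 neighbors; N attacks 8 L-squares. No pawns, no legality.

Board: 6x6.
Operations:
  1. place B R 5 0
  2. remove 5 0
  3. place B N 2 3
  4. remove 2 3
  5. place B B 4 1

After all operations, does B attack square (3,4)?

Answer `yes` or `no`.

Op 1: place BR@(5,0)
Op 2: remove (5,0)
Op 3: place BN@(2,3)
Op 4: remove (2,3)
Op 5: place BB@(4,1)
Per-piece attacks for B:
  BB@(4,1): attacks (5,2) (5,0) (3,2) (2,3) (1,4) (0,5) (3,0)
B attacks (3,4): no

Answer: no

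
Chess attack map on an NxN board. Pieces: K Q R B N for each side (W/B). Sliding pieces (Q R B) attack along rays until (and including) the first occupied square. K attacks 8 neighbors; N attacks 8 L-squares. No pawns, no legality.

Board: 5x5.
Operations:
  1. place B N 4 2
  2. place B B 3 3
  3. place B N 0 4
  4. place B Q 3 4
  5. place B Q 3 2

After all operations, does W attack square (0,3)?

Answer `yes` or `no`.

Answer: no

Derivation:
Op 1: place BN@(4,2)
Op 2: place BB@(3,3)
Op 3: place BN@(0,4)
Op 4: place BQ@(3,4)
Op 5: place BQ@(3,2)
Per-piece attacks for W:
W attacks (0,3): no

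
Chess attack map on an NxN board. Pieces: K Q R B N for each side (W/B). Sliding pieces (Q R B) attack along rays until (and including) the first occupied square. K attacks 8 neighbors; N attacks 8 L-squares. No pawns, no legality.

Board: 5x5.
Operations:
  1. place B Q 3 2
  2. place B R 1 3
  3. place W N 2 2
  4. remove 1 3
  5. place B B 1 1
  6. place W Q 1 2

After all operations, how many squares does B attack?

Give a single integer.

Answer: 15

Derivation:
Op 1: place BQ@(3,2)
Op 2: place BR@(1,3)
Op 3: place WN@(2,2)
Op 4: remove (1,3)
Op 5: place BB@(1,1)
Op 6: place WQ@(1,2)
Per-piece attacks for B:
  BB@(1,1): attacks (2,2) (2,0) (0,2) (0,0) [ray(1,1) blocked at (2,2)]
  BQ@(3,2): attacks (3,3) (3,4) (3,1) (3,0) (4,2) (2,2) (4,3) (4,1) (2,3) (1,4) (2,1) (1,0) [ray(-1,0) blocked at (2,2)]
Union (15 distinct): (0,0) (0,2) (1,0) (1,4) (2,0) (2,1) (2,2) (2,3) (3,0) (3,1) (3,3) (3,4) (4,1) (4,2) (4,3)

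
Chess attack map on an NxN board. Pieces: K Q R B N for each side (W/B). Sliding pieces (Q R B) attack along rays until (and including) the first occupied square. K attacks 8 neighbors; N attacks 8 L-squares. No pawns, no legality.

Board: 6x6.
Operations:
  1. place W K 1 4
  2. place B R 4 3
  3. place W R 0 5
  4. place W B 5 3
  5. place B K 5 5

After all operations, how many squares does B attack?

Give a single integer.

Op 1: place WK@(1,4)
Op 2: place BR@(4,3)
Op 3: place WR@(0,5)
Op 4: place WB@(5,3)
Op 5: place BK@(5,5)
Per-piece attacks for B:
  BR@(4,3): attacks (4,4) (4,5) (4,2) (4,1) (4,0) (5,3) (3,3) (2,3) (1,3) (0,3) [ray(1,0) blocked at (5,3)]
  BK@(5,5): attacks (5,4) (4,5) (4,4)
Union (11 distinct): (0,3) (1,3) (2,3) (3,3) (4,0) (4,1) (4,2) (4,4) (4,5) (5,3) (5,4)

Answer: 11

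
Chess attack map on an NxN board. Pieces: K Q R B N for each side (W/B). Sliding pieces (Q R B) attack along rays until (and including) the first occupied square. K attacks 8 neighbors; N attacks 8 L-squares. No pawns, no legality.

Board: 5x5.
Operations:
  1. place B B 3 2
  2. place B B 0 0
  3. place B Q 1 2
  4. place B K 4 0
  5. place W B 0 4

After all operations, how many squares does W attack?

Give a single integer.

Answer: 4

Derivation:
Op 1: place BB@(3,2)
Op 2: place BB@(0,0)
Op 3: place BQ@(1,2)
Op 4: place BK@(4,0)
Op 5: place WB@(0,4)
Per-piece attacks for W:
  WB@(0,4): attacks (1,3) (2,2) (3,1) (4,0) [ray(1,-1) blocked at (4,0)]
Union (4 distinct): (1,3) (2,2) (3,1) (4,0)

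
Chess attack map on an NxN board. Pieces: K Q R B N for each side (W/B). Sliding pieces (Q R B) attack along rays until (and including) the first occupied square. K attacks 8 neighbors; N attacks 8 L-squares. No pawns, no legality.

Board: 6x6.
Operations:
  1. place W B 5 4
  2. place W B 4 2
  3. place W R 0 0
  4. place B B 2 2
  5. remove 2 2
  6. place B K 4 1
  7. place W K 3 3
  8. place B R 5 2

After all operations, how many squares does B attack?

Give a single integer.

Answer: 10

Derivation:
Op 1: place WB@(5,4)
Op 2: place WB@(4,2)
Op 3: place WR@(0,0)
Op 4: place BB@(2,2)
Op 5: remove (2,2)
Op 6: place BK@(4,1)
Op 7: place WK@(3,3)
Op 8: place BR@(5,2)
Per-piece attacks for B:
  BK@(4,1): attacks (4,2) (4,0) (5,1) (3,1) (5,2) (5,0) (3,2) (3,0)
  BR@(5,2): attacks (5,3) (5,4) (5,1) (5,0) (4,2) [ray(0,1) blocked at (5,4); ray(-1,0) blocked at (4,2)]
Union (10 distinct): (3,0) (3,1) (3,2) (4,0) (4,2) (5,0) (5,1) (5,2) (5,3) (5,4)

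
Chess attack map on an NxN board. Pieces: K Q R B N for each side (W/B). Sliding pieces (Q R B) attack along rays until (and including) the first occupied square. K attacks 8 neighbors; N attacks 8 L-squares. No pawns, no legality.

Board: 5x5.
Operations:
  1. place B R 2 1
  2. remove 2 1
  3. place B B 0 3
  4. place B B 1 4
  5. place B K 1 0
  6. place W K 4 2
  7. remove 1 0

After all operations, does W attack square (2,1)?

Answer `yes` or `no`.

Op 1: place BR@(2,1)
Op 2: remove (2,1)
Op 3: place BB@(0,3)
Op 4: place BB@(1,4)
Op 5: place BK@(1,0)
Op 6: place WK@(4,2)
Op 7: remove (1,0)
Per-piece attacks for W:
  WK@(4,2): attacks (4,3) (4,1) (3,2) (3,3) (3,1)
W attacks (2,1): no

Answer: no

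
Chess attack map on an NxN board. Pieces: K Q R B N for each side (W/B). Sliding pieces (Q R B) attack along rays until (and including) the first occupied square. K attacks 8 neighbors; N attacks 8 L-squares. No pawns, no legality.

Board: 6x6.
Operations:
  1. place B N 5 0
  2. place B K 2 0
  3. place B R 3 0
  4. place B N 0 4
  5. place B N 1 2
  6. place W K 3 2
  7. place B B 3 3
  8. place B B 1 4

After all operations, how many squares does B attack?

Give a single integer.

Op 1: place BN@(5,0)
Op 2: place BK@(2,0)
Op 3: place BR@(3,0)
Op 4: place BN@(0,4)
Op 5: place BN@(1,2)
Op 6: place WK@(3,2)
Op 7: place BB@(3,3)
Op 8: place BB@(1,4)
Per-piece attacks for B:
  BN@(0,4): attacks (2,5) (1,2) (2,3)
  BN@(1,2): attacks (2,4) (3,3) (0,4) (2,0) (3,1) (0,0)
  BB@(1,4): attacks (2,5) (2,3) (3,2) (0,5) (0,3) [ray(1,-1) blocked at (3,2)]
  BK@(2,0): attacks (2,1) (3,0) (1,0) (3,1) (1,1)
  BR@(3,0): attacks (3,1) (3,2) (4,0) (5,0) (2,0) [ray(0,1) blocked at (3,2); ray(1,0) blocked at (5,0); ray(-1,0) blocked at (2,0)]
  BB@(3,3): attacks (4,4) (5,5) (4,2) (5,1) (2,4) (1,5) (2,2) (1,1) (0,0)
  BN@(5,0): attacks (4,2) (3,1)
Union (24 distinct): (0,0) (0,3) (0,4) (0,5) (1,0) (1,1) (1,2) (1,5) (2,0) (2,1) (2,2) (2,3) (2,4) (2,5) (3,0) (3,1) (3,2) (3,3) (4,0) (4,2) (4,4) (5,0) (5,1) (5,5)

Answer: 24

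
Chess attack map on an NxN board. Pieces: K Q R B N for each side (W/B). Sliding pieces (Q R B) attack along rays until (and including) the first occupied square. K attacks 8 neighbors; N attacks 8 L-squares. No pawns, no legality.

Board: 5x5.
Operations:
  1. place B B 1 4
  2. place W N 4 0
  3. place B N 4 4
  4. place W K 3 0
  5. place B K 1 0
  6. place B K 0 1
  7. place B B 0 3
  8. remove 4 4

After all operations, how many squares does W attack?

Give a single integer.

Answer: 6

Derivation:
Op 1: place BB@(1,4)
Op 2: place WN@(4,0)
Op 3: place BN@(4,4)
Op 4: place WK@(3,0)
Op 5: place BK@(1,0)
Op 6: place BK@(0,1)
Op 7: place BB@(0,3)
Op 8: remove (4,4)
Per-piece attacks for W:
  WK@(3,0): attacks (3,1) (4,0) (2,0) (4,1) (2,1)
  WN@(4,0): attacks (3,2) (2,1)
Union (6 distinct): (2,0) (2,1) (3,1) (3,2) (4,0) (4,1)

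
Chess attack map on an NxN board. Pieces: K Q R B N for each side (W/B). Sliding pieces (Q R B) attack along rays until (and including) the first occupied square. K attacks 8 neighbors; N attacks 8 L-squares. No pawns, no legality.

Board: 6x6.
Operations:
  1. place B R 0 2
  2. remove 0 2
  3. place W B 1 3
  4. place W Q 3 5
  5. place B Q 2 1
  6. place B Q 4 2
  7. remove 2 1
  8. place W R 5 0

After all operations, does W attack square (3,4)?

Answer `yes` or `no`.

Op 1: place BR@(0,2)
Op 2: remove (0,2)
Op 3: place WB@(1,3)
Op 4: place WQ@(3,5)
Op 5: place BQ@(2,1)
Op 6: place BQ@(4,2)
Op 7: remove (2,1)
Op 8: place WR@(5,0)
Per-piece attacks for W:
  WB@(1,3): attacks (2,4) (3,5) (2,2) (3,1) (4,0) (0,4) (0,2) [ray(1,1) blocked at (3,5)]
  WQ@(3,5): attacks (3,4) (3,3) (3,2) (3,1) (3,0) (4,5) (5,5) (2,5) (1,5) (0,5) (4,4) (5,3) (2,4) (1,3) [ray(-1,-1) blocked at (1,3)]
  WR@(5,0): attacks (5,1) (5,2) (5,3) (5,4) (5,5) (4,0) (3,0) (2,0) (1,0) (0,0)
W attacks (3,4): yes

Answer: yes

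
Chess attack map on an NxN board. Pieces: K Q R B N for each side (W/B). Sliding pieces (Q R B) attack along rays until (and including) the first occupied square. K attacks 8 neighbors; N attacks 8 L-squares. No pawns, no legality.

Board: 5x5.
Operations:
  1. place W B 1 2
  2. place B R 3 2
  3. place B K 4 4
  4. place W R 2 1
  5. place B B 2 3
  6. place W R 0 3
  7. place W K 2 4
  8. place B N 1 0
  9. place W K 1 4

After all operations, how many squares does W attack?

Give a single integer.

Op 1: place WB@(1,2)
Op 2: place BR@(3,2)
Op 3: place BK@(4,4)
Op 4: place WR@(2,1)
Op 5: place BB@(2,3)
Op 6: place WR@(0,3)
Op 7: place WK@(2,4)
Op 8: place BN@(1,0)
Op 9: place WK@(1,4)
Per-piece attacks for W:
  WR@(0,3): attacks (0,4) (0,2) (0,1) (0,0) (1,3) (2,3) [ray(1,0) blocked at (2,3)]
  WB@(1,2): attacks (2,3) (2,1) (0,3) (0,1) [ray(1,1) blocked at (2,3); ray(1,-1) blocked at (2,1); ray(-1,1) blocked at (0,3)]
  WK@(1,4): attacks (1,3) (2,4) (0,4) (2,3) (0,3)
  WR@(2,1): attacks (2,2) (2,3) (2,0) (3,1) (4,1) (1,1) (0,1) [ray(0,1) blocked at (2,3)]
  WK@(2,4): attacks (2,3) (3,4) (1,4) (3,3) (1,3)
Union (17 distinct): (0,0) (0,1) (0,2) (0,3) (0,4) (1,1) (1,3) (1,4) (2,0) (2,1) (2,2) (2,3) (2,4) (3,1) (3,3) (3,4) (4,1)

Answer: 17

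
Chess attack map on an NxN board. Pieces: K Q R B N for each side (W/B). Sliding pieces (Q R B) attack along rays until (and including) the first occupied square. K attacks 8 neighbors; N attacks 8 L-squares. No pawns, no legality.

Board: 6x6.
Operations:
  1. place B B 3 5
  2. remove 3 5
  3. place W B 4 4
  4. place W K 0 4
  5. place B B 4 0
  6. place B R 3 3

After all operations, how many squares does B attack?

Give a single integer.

Answer: 13

Derivation:
Op 1: place BB@(3,5)
Op 2: remove (3,5)
Op 3: place WB@(4,4)
Op 4: place WK@(0,4)
Op 5: place BB@(4,0)
Op 6: place BR@(3,3)
Per-piece attacks for B:
  BR@(3,3): attacks (3,4) (3,5) (3,2) (3,1) (3,0) (4,3) (5,3) (2,3) (1,3) (0,3)
  BB@(4,0): attacks (5,1) (3,1) (2,2) (1,3) (0,4) [ray(-1,1) blocked at (0,4)]
Union (13 distinct): (0,3) (0,4) (1,3) (2,2) (2,3) (3,0) (3,1) (3,2) (3,4) (3,5) (4,3) (5,1) (5,3)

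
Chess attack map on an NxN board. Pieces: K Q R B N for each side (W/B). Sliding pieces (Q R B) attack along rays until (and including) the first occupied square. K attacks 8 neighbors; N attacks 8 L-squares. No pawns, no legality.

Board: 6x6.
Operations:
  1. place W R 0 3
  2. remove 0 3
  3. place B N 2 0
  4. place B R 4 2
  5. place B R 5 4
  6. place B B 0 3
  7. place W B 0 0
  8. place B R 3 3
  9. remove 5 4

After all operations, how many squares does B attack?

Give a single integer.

Answer: 22

Derivation:
Op 1: place WR@(0,3)
Op 2: remove (0,3)
Op 3: place BN@(2,0)
Op 4: place BR@(4,2)
Op 5: place BR@(5,4)
Op 6: place BB@(0,3)
Op 7: place WB@(0,0)
Op 8: place BR@(3,3)
Op 9: remove (5,4)
Per-piece attacks for B:
  BB@(0,3): attacks (1,4) (2,5) (1,2) (2,1) (3,0)
  BN@(2,0): attacks (3,2) (4,1) (1,2) (0,1)
  BR@(3,3): attacks (3,4) (3,5) (3,2) (3,1) (3,0) (4,3) (5,3) (2,3) (1,3) (0,3) [ray(-1,0) blocked at (0,3)]
  BR@(4,2): attacks (4,3) (4,4) (4,5) (4,1) (4,0) (5,2) (3,2) (2,2) (1,2) (0,2)
Union (22 distinct): (0,1) (0,2) (0,3) (1,2) (1,3) (1,4) (2,1) (2,2) (2,3) (2,5) (3,0) (3,1) (3,2) (3,4) (3,5) (4,0) (4,1) (4,3) (4,4) (4,5) (5,2) (5,3)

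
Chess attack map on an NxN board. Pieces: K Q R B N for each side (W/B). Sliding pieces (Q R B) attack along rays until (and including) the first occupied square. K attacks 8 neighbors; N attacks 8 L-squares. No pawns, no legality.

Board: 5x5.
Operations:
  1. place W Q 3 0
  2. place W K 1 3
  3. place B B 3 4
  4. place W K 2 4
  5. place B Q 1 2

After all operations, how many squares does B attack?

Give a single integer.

Answer: 15

Derivation:
Op 1: place WQ@(3,0)
Op 2: place WK@(1,3)
Op 3: place BB@(3,4)
Op 4: place WK@(2,4)
Op 5: place BQ@(1,2)
Per-piece attacks for B:
  BQ@(1,2): attacks (1,3) (1,1) (1,0) (2,2) (3,2) (4,2) (0,2) (2,3) (3,4) (2,1) (3,0) (0,3) (0,1) [ray(0,1) blocked at (1,3); ray(1,1) blocked at (3,4); ray(1,-1) blocked at (3,0)]
  BB@(3,4): attacks (4,3) (2,3) (1,2) [ray(-1,-1) blocked at (1,2)]
Union (15 distinct): (0,1) (0,2) (0,3) (1,0) (1,1) (1,2) (1,3) (2,1) (2,2) (2,3) (3,0) (3,2) (3,4) (4,2) (4,3)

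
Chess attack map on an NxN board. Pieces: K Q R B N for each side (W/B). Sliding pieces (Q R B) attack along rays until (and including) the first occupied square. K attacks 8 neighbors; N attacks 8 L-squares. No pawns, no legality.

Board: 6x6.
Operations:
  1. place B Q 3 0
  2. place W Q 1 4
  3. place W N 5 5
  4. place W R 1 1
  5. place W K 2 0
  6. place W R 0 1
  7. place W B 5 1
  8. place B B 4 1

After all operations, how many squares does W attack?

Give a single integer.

Op 1: place BQ@(3,0)
Op 2: place WQ@(1,4)
Op 3: place WN@(5,5)
Op 4: place WR@(1,1)
Op 5: place WK@(2,0)
Op 6: place WR@(0,1)
Op 7: place WB@(5,1)
Op 8: place BB@(4,1)
Per-piece attacks for W:
  WR@(0,1): attacks (0,2) (0,3) (0,4) (0,5) (0,0) (1,1) [ray(1,0) blocked at (1,1)]
  WR@(1,1): attacks (1,2) (1,3) (1,4) (1,0) (2,1) (3,1) (4,1) (0,1) [ray(0,1) blocked at (1,4); ray(1,0) blocked at (4,1); ray(-1,0) blocked at (0,1)]
  WQ@(1,4): attacks (1,5) (1,3) (1,2) (1,1) (2,4) (3,4) (4,4) (5,4) (0,4) (2,5) (2,3) (3,2) (4,1) (0,5) (0,3) [ray(0,-1) blocked at (1,1); ray(1,-1) blocked at (4,1)]
  WK@(2,0): attacks (2,1) (3,0) (1,0) (3,1) (1,1)
  WB@(5,1): attacks (4,2) (3,3) (2,4) (1,5) (4,0)
  WN@(5,5): attacks (4,3) (3,4)
Union (27 distinct): (0,0) (0,1) (0,2) (0,3) (0,4) (0,5) (1,0) (1,1) (1,2) (1,3) (1,4) (1,5) (2,1) (2,3) (2,4) (2,5) (3,0) (3,1) (3,2) (3,3) (3,4) (4,0) (4,1) (4,2) (4,3) (4,4) (5,4)

Answer: 27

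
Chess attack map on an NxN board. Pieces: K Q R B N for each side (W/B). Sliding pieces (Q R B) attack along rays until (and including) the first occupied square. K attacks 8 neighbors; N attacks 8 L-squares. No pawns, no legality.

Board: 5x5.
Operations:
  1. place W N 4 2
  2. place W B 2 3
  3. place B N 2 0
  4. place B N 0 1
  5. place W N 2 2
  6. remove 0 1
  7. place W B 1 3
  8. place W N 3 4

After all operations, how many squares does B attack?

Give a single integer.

Answer: 4

Derivation:
Op 1: place WN@(4,2)
Op 2: place WB@(2,3)
Op 3: place BN@(2,0)
Op 4: place BN@(0,1)
Op 5: place WN@(2,2)
Op 6: remove (0,1)
Op 7: place WB@(1,3)
Op 8: place WN@(3,4)
Per-piece attacks for B:
  BN@(2,0): attacks (3,2) (4,1) (1,2) (0,1)
Union (4 distinct): (0,1) (1,2) (3,2) (4,1)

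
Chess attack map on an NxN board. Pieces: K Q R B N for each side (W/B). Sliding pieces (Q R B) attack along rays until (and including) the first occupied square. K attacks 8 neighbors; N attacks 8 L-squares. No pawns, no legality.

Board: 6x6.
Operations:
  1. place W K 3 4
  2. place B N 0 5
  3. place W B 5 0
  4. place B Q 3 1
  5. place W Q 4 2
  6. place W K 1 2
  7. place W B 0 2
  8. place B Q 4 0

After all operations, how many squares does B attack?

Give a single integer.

Op 1: place WK@(3,4)
Op 2: place BN@(0,5)
Op 3: place WB@(5,0)
Op 4: place BQ@(3,1)
Op 5: place WQ@(4,2)
Op 6: place WK@(1,2)
Op 7: place WB@(0,2)
Op 8: place BQ@(4,0)
Per-piece attacks for B:
  BN@(0,5): attacks (1,3) (2,4)
  BQ@(3,1): attacks (3,2) (3,3) (3,4) (3,0) (4,1) (5,1) (2,1) (1,1) (0,1) (4,2) (4,0) (2,2) (1,3) (0,4) (2,0) [ray(0,1) blocked at (3,4); ray(1,1) blocked at (4,2); ray(1,-1) blocked at (4,0)]
  BQ@(4,0): attacks (4,1) (4,2) (5,0) (3,0) (2,0) (1,0) (0,0) (5,1) (3,1) [ray(0,1) blocked at (4,2); ray(1,0) blocked at (5,0); ray(-1,1) blocked at (3,1)]
Union (20 distinct): (0,0) (0,1) (0,4) (1,0) (1,1) (1,3) (2,0) (2,1) (2,2) (2,4) (3,0) (3,1) (3,2) (3,3) (3,4) (4,0) (4,1) (4,2) (5,0) (5,1)

Answer: 20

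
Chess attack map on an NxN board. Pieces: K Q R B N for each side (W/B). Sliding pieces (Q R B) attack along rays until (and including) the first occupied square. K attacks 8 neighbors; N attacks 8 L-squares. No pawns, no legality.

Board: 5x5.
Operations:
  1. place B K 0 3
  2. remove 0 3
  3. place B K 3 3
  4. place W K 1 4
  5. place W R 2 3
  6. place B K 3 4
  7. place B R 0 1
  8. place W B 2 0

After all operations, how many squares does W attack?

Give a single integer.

Answer: 13

Derivation:
Op 1: place BK@(0,3)
Op 2: remove (0,3)
Op 3: place BK@(3,3)
Op 4: place WK@(1,4)
Op 5: place WR@(2,3)
Op 6: place BK@(3,4)
Op 7: place BR@(0,1)
Op 8: place WB@(2,0)
Per-piece attacks for W:
  WK@(1,4): attacks (1,3) (2,4) (0,4) (2,3) (0,3)
  WB@(2,0): attacks (3,1) (4,2) (1,1) (0,2)
  WR@(2,3): attacks (2,4) (2,2) (2,1) (2,0) (3,3) (1,3) (0,3) [ray(0,-1) blocked at (2,0); ray(1,0) blocked at (3,3)]
Union (13 distinct): (0,2) (0,3) (0,4) (1,1) (1,3) (2,0) (2,1) (2,2) (2,3) (2,4) (3,1) (3,3) (4,2)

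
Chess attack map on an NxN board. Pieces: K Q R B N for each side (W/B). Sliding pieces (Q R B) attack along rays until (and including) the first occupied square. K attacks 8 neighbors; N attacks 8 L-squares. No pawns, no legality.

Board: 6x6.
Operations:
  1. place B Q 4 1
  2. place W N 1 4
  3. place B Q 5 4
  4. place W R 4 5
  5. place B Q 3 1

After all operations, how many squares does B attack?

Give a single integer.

Op 1: place BQ@(4,1)
Op 2: place WN@(1,4)
Op 3: place BQ@(5,4)
Op 4: place WR@(4,5)
Op 5: place BQ@(3,1)
Per-piece attacks for B:
  BQ@(3,1): attacks (3,2) (3,3) (3,4) (3,5) (3,0) (4,1) (2,1) (1,1) (0,1) (4,2) (5,3) (4,0) (2,2) (1,3) (0,4) (2,0) [ray(1,0) blocked at (4,1)]
  BQ@(4,1): attacks (4,2) (4,3) (4,4) (4,5) (4,0) (5,1) (3,1) (5,2) (5,0) (3,2) (2,3) (1,4) (3,0) [ray(0,1) blocked at (4,5); ray(-1,0) blocked at (3,1); ray(-1,1) blocked at (1,4)]
  BQ@(5,4): attacks (5,5) (5,3) (5,2) (5,1) (5,0) (4,4) (3,4) (2,4) (1,4) (4,5) (4,3) (3,2) (2,1) (1,0) [ray(-1,0) blocked at (1,4); ray(-1,1) blocked at (4,5)]
Union (28 distinct): (0,1) (0,4) (1,0) (1,1) (1,3) (1,4) (2,0) (2,1) (2,2) (2,3) (2,4) (3,0) (3,1) (3,2) (3,3) (3,4) (3,5) (4,0) (4,1) (4,2) (4,3) (4,4) (4,5) (5,0) (5,1) (5,2) (5,3) (5,5)

Answer: 28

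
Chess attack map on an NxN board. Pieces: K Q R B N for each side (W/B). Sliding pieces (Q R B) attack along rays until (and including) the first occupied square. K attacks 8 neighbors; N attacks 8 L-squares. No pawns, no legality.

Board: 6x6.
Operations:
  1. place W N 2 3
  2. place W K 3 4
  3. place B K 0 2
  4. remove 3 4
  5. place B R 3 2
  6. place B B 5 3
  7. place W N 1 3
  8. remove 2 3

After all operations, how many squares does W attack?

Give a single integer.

Answer: 6

Derivation:
Op 1: place WN@(2,3)
Op 2: place WK@(3,4)
Op 3: place BK@(0,2)
Op 4: remove (3,4)
Op 5: place BR@(3,2)
Op 6: place BB@(5,3)
Op 7: place WN@(1,3)
Op 8: remove (2,3)
Per-piece attacks for W:
  WN@(1,3): attacks (2,5) (3,4) (0,5) (2,1) (3,2) (0,1)
Union (6 distinct): (0,1) (0,5) (2,1) (2,5) (3,2) (3,4)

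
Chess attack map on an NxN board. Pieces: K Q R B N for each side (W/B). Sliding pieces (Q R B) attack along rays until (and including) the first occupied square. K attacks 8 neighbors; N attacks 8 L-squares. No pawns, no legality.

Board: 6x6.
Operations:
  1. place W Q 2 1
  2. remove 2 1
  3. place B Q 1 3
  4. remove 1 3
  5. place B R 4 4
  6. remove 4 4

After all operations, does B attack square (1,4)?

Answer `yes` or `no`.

Answer: no

Derivation:
Op 1: place WQ@(2,1)
Op 2: remove (2,1)
Op 3: place BQ@(1,3)
Op 4: remove (1,3)
Op 5: place BR@(4,4)
Op 6: remove (4,4)
Per-piece attacks for B:
B attacks (1,4): no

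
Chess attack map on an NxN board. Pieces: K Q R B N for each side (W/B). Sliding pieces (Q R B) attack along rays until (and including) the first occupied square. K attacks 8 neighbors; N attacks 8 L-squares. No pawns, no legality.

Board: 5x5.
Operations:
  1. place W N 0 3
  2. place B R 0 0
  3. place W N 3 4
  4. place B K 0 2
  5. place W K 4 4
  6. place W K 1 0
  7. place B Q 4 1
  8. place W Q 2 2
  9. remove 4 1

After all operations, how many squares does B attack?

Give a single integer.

Answer: 7

Derivation:
Op 1: place WN@(0,3)
Op 2: place BR@(0,0)
Op 3: place WN@(3,4)
Op 4: place BK@(0,2)
Op 5: place WK@(4,4)
Op 6: place WK@(1,0)
Op 7: place BQ@(4,1)
Op 8: place WQ@(2,2)
Op 9: remove (4,1)
Per-piece attacks for B:
  BR@(0,0): attacks (0,1) (0,2) (1,0) [ray(0,1) blocked at (0,2); ray(1,0) blocked at (1,0)]
  BK@(0,2): attacks (0,3) (0,1) (1,2) (1,3) (1,1)
Union (7 distinct): (0,1) (0,2) (0,3) (1,0) (1,1) (1,2) (1,3)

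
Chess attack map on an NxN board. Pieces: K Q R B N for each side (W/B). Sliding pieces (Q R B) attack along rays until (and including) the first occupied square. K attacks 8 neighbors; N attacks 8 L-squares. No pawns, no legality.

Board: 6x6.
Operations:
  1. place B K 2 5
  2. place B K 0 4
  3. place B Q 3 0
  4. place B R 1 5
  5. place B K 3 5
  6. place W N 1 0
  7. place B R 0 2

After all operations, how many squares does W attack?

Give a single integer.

Op 1: place BK@(2,5)
Op 2: place BK@(0,4)
Op 3: place BQ@(3,0)
Op 4: place BR@(1,5)
Op 5: place BK@(3,5)
Op 6: place WN@(1,0)
Op 7: place BR@(0,2)
Per-piece attacks for W:
  WN@(1,0): attacks (2,2) (3,1) (0,2)
Union (3 distinct): (0,2) (2,2) (3,1)

Answer: 3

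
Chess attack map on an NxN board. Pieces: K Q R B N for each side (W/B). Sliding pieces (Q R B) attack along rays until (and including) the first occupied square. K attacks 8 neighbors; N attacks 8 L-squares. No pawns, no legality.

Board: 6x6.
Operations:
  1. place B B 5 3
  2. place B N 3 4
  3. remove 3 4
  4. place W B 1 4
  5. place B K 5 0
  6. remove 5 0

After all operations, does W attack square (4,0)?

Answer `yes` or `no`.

Op 1: place BB@(5,3)
Op 2: place BN@(3,4)
Op 3: remove (3,4)
Op 4: place WB@(1,4)
Op 5: place BK@(5,0)
Op 6: remove (5,0)
Per-piece attacks for W:
  WB@(1,4): attacks (2,5) (2,3) (3,2) (4,1) (5,0) (0,5) (0,3)
W attacks (4,0): no

Answer: no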